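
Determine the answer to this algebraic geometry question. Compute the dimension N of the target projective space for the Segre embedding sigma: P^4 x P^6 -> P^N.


The Segre embedding maps P^m x P^n into P^N via
all products of coordinates from each factor.
N = (m+1)(n+1) - 1
N = (4+1)(6+1) - 1
N = 5*7 - 1
N = 35 - 1 = 34

34


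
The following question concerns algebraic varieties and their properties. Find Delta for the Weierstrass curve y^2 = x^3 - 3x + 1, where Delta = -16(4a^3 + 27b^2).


Compute each component:
4a^3 = 4*(-3)^3 = 4*(-27) = -108
27b^2 = 27*1^2 = 27*1 = 27
4a^3 + 27b^2 = -108 + 27 = -81
Delta = -16*(-81) = 1296

1296


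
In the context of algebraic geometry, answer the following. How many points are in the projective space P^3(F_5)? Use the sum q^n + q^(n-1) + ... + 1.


P^3(F_5) has (q^(n+1) - 1)/(q - 1) points.
= 5^3 + 5^2 + 5^1 + 5^0
= 125 + 25 + 5 + 1
= 156

156


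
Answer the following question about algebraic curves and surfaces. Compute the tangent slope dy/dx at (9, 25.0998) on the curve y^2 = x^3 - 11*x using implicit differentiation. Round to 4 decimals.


Using implicit differentiation of y^2 = x^3 - 11*x:
2y * dy/dx = 3x^2 - 11
dy/dx = (3x^2 - 11)/(2y)
Numerator: 3*9^2 - 11 = 232
Denominator: 2*25.0998 = 50.1996
dy/dx = 232/50.1996 = 4.6216

4.6216


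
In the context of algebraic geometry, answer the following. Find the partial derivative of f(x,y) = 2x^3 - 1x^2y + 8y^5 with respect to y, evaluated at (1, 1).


df/dy = (-1)*x^2 + 5*8*y^4
At (1,1): (-1)*1^2 + 5*8*1^4
= -1 + 40
= 39

39


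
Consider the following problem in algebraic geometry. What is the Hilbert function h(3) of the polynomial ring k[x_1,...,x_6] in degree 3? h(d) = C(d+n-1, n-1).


The Hilbert function for the polynomial ring in 6 variables is:
h(d) = C(d+n-1, n-1)
h(3) = C(3+6-1, 6-1) = C(8, 5)
= 8! / (5! * 3!)
= 56

56


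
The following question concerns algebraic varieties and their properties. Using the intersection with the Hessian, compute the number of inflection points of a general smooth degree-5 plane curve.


For a general smooth plane curve C of degree d, the inflection points are
the intersection of C with its Hessian curve, which has degree 3(d-2).
By Bezout, the total intersection number is d * 3(d-2) = 5 * 9 = 45.
For a general curve every flex is ordinary, so each contributes
multiplicity 1 to C·Hess(C), and the number of distinct inflection
points is 3d(d-2).
Inflection points = 3*5*(5-2) = 3*5*3 = 45

45


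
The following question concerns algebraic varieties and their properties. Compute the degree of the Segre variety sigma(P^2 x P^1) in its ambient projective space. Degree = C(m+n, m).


The degree of the Segre variety P^2 x P^1 is C(m+n, m).
= C(3, 2)
= 3

3


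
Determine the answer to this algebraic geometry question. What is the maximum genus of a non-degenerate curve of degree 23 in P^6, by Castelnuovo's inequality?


Castelnuovo's bound: write d - 1 = m(r-1) + epsilon with 0 <= epsilon < r-1.
d - 1 = 23 - 1 = 22
r - 1 = 6 - 1 = 5
22 = 4*5 + 2, so m = 4, epsilon = 2
pi(d, r) = m(m-1)(r-1)/2 + m*epsilon
= 4*3*5/2 + 4*2
= 60/2 + 8
= 30 + 8 = 38

38


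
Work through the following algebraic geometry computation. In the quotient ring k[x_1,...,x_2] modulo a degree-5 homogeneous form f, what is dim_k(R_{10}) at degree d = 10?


For R = k[x_1,...,x_n]/(f) with f homogeneous of degree e:
The Hilbert series is (1 - t^e)/(1 - t)^n.
So h(d) = C(d+n-1, n-1) - C(d-e+n-1, n-1) for d >= e.
With n=2, e=5, d=10:
C(10+2-1, 2-1) = C(11, 1) = 11
C(10-5+2-1, 2-1) = C(6, 1) = 6
h(10) = 11 - 6 = 5

5


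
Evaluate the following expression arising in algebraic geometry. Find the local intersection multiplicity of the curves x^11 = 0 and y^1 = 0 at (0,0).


The intersection multiplicity of V(x^a) and V(y^b) at the origin is:
I(O; V(x^11), V(y^1)) = dim_k(k[x,y]/(x^11, y^1))
A basis for k[x,y]/(x^11, y^1) is the set of monomials x^i * y^j
where 0 <= i < 11 and 0 <= j < 1.
The number of such monomials is 11 * 1 = 11

11


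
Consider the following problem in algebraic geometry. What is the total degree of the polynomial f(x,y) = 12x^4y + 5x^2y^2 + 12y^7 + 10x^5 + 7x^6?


Examine each term for its total degree (sum of exponents).
  Term '12x^4y' has total degree 4+1 = 5.
  Term '5x^2y^2' has total degree 2+2 = 4.
  Term '12y^7' has total degree 0+7 = 7.
  Term '10x^5' has total degree 5+0 = 5.
  Term '7x^6' has total degree 6+0 = 6.
The maximum total degree among all terms is 7.

7


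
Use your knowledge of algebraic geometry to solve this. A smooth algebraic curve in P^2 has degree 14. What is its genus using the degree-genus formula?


Using the genus formula for smooth plane curves:
g = (d-1)(d-2)/2
g = (14-1)(14-2)/2
g = 13*12/2
g = 156/2 = 78

78


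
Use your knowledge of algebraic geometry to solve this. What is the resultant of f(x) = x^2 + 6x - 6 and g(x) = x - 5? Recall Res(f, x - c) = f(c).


For Res(f, x - c), we evaluate f at x = c.
f(5) = 5^2 + 6*5 - 6
= 25 + 30 - 6
= 55 - 6 = 49
Res(f, g) = 49

49


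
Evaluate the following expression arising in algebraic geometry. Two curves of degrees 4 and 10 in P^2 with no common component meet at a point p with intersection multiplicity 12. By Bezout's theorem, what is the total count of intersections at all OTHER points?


By Bezout's theorem, the total intersection number is d1 * d2.
Total = 4 * 10 = 40
Intersection multiplicity at p = 12
Remaining intersections = 40 - 12 = 28

28


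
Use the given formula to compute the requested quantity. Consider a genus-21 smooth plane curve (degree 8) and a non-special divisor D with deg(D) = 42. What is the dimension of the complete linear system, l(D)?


First, compute the genus of a smooth plane curve of degree 8:
g = (d-1)(d-2)/2 = (8-1)(8-2)/2 = 21
For a non-special divisor D (i.e., h^1(D) = 0), Riemann-Roch gives:
l(D) = deg(D) - g + 1
Since deg(D) = 42 >= 2g - 1 = 41, D is non-special.
l(D) = 42 - 21 + 1 = 22

22


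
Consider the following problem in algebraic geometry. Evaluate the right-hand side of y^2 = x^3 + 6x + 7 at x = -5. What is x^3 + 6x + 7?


Compute x^3 + 6x + 7 at x = -5:
x^3 = (-5)^3 = -125
6*x = 6*(-5) = -30
Sum: -125 - 30 + 7 = -148

-148


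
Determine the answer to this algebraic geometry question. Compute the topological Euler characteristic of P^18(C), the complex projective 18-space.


The complex projective space P^18 has one cell in each even real dimension 0, 2, ..., 36.
The cohomology groups are H^{2k}(P^18) = Z for k = 0,...,18, and 0 otherwise.
Euler characteristic = sum of Betti numbers = 1 per even-dimensional cohomology group.
chi(P^18) = 18 + 1 = 19

19


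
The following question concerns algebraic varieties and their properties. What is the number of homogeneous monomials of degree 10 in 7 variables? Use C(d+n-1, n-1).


The number of degree-10 monomials in 7 variables is C(d+n-1, n-1).
= C(10+7-1, 7-1) = C(16, 6)
= 8008

8008


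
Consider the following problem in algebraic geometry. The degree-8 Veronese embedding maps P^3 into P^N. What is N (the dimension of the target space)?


The Veronese embedding v_d: P^n -> P^N maps each point to all
degree-d monomials in n+1 homogeneous coordinates.
N = C(n+d, d) - 1
N = C(3+8, 8) - 1
N = C(11, 8) - 1
C(11, 8) = 165
N = 165 - 1 = 164

164


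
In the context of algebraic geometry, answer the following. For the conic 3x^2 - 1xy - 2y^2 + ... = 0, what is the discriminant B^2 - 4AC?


The discriminant of a conic Ax^2 + Bxy + Cy^2 + ... = 0 is B^2 - 4AC.
B^2 = (-1)^2 = 1
4AC = 4*3*(-2) = -24
Discriminant = 1 + 24 = 25

25


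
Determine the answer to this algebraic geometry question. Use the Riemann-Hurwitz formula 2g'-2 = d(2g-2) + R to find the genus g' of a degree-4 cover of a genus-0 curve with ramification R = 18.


Riemann-Hurwitz formula: 2g' - 2 = d(2g - 2) + R
Given: d = 4, g = 0, R = 18
2g' - 2 = 4*(2*0 - 2) + 18
2g' - 2 = 4*(-2) + 18
2g' - 2 = -8 + 18 = 10
2g' = 12
g' = 6

6


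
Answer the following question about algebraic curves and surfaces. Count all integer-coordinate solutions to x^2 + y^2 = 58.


Systematically check integer values of x where x^2 <= 58.
For each valid x, check if 58 - x^2 is a perfect square.
x=3: 58 - 9 = 49, sqrt = 7 (valid)
x=7: 58 - 49 = 9, sqrt = 3 (valid)
Total integer solutions found: 8

8


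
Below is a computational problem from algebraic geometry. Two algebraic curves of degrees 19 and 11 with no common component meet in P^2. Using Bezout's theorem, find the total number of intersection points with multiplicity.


Bezout's theorem states the intersection count equals the product of degrees.
Intersection count = 19 * 11 = 209

209


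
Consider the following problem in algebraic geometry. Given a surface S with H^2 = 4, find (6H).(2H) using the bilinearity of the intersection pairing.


Using bilinearity of the intersection pairing on a surface S:
(aH).(bH) = ab * (H.H)
We have H^2 = 4.
D.E = (6H).(2H) = 6*2*4
= 12*4
= 48

48


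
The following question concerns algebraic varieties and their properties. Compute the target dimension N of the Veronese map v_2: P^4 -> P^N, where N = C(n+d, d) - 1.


The Veronese embedding v_d: P^n -> P^N maps each point to all
degree-d monomials in n+1 homogeneous coordinates.
N = C(n+d, d) - 1
N = C(4+2, 2) - 1
N = C(6, 2) - 1
C(6, 2) = 15
N = 15 - 1 = 14

14


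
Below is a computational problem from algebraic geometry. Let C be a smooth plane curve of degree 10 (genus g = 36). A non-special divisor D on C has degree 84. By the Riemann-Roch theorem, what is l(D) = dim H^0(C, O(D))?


First, compute the genus of a smooth plane curve of degree 10:
g = (d-1)(d-2)/2 = (10-1)(10-2)/2 = 36
For a non-special divisor D (i.e., h^1(D) = 0), Riemann-Roch gives:
l(D) = deg(D) - g + 1
Since deg(D) = 84 >= 2g - 1 = 71, D is non-special.
l(D) = 84 - 36 + 1 = 49

49


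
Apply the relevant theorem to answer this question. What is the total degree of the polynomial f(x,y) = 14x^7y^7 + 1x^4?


Examine each term for its total degree (sum of exponents).
  Term '14x^7y^7' has total degree 7+7 = 14.
  Term '1x^4' has total degree 4+0 = 4.
The maximum total degree among all terms is 14.

14


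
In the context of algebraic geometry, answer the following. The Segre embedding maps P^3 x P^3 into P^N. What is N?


The Segre embedding maps P^m x P^n into P^N via
all products of coordinates from each factor.
N = (m+1)(n+1) - 1
N = (3+1)(3+1) - 1
N = 4*4 - 1
N = 16 - 1 = 15

15


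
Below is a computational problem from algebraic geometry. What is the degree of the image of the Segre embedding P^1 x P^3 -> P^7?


The degree of the Segre variety P^1 x P^3 is C(m+n, m).
= C(4, 1)
= 4

4


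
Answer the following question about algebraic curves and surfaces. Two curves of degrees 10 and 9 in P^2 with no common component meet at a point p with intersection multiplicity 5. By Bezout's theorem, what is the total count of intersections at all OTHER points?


By Bezout's theorem, the total intersection number is d1 * d2.
Total = 10 * 9 = 90
Intersection multiplicity at p = 5
Remaining intersections = 90 - 5 = 85

85


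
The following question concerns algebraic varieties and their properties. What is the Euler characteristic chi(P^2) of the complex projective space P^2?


The complex projective space P^2 has one cell in each even real dimension 0, 2, ..., 4.
The cohomology groups are H^{2k}(P^2) = Z for k = 0,...,2, and 0 otherwise.
Euler characteristic = sum of Betti numbers = 1 per even-dimensional cohomology group.
chi(P^2) = 2 + 1 = 3

3


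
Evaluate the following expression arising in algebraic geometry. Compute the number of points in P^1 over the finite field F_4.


P^1(F_4) has (q^(n+1) - 1)/(q - 1) points.
= 4^1 + 4^0
= 4 + 1
= 5

5


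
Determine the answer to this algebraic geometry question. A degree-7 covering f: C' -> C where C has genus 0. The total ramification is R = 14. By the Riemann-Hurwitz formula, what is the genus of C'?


Riemann-Hurwitz formula: 2g' - 2 = d(2g - 2) + R
Given: d = 7, g = 0, R = 14
2g' - 2 = 7*(2*0 - 2) + 14
2g' - 2 = 7*(-2) + 14
2g' - 2 = -14 + 14 = 0
2g' = 2
g' = 1

1


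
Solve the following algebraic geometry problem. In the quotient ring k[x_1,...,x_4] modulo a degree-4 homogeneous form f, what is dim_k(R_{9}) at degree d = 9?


For R = k[x_1,...,x_n]/(f) with f homogeneous of degree e:
The Hilbert series is (1 - t^e)/(1 - t)^n.
So h(d) = C(d+n-1, n-1) - C(d-e+n-1, n-1) for d >= e.
With n=4, e=4, d=9:
C(9+4-1, 4-1) = C(12, 3) = 220
C(9-4+4-1, 4-1) = C(8, 3) = 56
h(9) = 220 - 56 = 164

164


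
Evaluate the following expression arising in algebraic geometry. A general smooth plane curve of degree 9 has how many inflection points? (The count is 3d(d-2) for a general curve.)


For a general smooth plane curve C of degree d, the inflection points are
the intersection of C with its Hessian curve, which has degree 3(d-2).
By Bezout, the total intersection number is d * 3(d-2) = 9 * 21 = 189.
For a general curve every flex is ordinary, so each contributes
multiplicity 1 to C·Hess(C), and the number of distinct inflection
points is 3d(d-2).
Inflection points = 3*9*(9-2) = 3*9*7 = 189

189


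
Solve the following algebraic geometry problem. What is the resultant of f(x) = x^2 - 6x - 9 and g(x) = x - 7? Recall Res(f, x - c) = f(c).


For Res(f, x - c), we evaluate f at x = c.
f(7) = 7^2 - 6*7 - 9
= 49 - 42 - 9
= 7 - 9 = -2
Res(f, g) = -2

-2


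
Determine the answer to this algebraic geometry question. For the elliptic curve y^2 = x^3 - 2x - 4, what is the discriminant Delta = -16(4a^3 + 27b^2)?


Compute each component:
4a^3 = 4*(-2)^3 = 4*(-8) = -32
27b^2 = 27*(-4)^2 = 27*16 = 432
4a^3 + 27b^2 = -32 + 432 = 400
Delta = -16*400 = -6400

-6400


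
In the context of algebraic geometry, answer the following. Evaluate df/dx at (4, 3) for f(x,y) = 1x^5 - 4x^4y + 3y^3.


df/dx = 5*1*x^4 + 4*(-4)*x^3*y
At (4,3): 5*1*4^4 + 4*(-4)*4^3*3
= 1280 - 3072
= -1792

-1792


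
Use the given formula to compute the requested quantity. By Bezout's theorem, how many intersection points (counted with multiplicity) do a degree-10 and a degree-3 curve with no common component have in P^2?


Bezout's theorem states the intersection count equals the product of degrees.
Intersection count = 10 * 3 = 30

30


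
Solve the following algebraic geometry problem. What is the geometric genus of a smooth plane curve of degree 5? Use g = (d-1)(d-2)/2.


Using the genus formula for smooth plane curves:
g = (d-1)(d-2)/2
g = (5-1)(5-2)/2
g = 4*3/2
g = 12/2 = 6

6


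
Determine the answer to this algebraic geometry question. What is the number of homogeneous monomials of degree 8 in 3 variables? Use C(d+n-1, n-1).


The number of degree-8 monomials in 3 variables is C(d+n-1, n-1).
= C(8+3-1, 3-1) = C(10, 2)
= 45

45


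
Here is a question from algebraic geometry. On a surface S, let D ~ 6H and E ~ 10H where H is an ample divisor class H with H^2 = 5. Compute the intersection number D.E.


Using bilinearity of the intersection pairing on a surface S:
(aH).(bH) = ab * (H.H)
We have H^2 = 5.
D.E = (6H).(10H) = 6*10*5
= 60*5
= 300

300


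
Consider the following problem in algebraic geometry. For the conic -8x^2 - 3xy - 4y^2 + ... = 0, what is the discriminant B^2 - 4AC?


The discriminant of a conic Ax^2 + Bxy + Cy^2 + ... = 0 is B^2 - 4AC.
B^2 = (-3)^2 = 9
4AC = 4*(-8)*(-4) = 128
Discriminant = 9 - 128 = -119

-119


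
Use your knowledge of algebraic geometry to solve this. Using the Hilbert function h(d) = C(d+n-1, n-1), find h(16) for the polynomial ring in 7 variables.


The Hilbert function for the polynomial ring in 7 variables is:
h(d) = C(d+n-1, n-1)
h(16) = C(16+7-1, 7-1) = C(22, 6)
= 22! / (6! * 16!)
= 74613

74613


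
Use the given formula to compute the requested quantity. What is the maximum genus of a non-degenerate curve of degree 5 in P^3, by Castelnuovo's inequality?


Castelnuovo's bound: write d - 1 = m(r-1) + epsilon with 0 <= epsilon < r-1.
d - 1 = 5 - 1 = 4
r - 1 = 3 - 1 = 2
4 = 2*2 + 0, so m = 2, epsilon = 0
pi(d, r) = m(m-1)(r-1)/2 + m*epsilon
= 2*1*2/2 + 2*0
= 4/2 + 0
= 2 + 0 = 2

2


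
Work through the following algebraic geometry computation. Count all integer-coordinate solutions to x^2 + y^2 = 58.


Systematically check integer values of x where x^2 <= 58.
For each valid x, check if 58 - x^2 is a perfect square.
x=3: 58 - 9 = 49, sqrt = 7 (valid)
x=7: 58 - 49 = 9, sqrt = 3 (valid)
Total integer solutions found: 8

8


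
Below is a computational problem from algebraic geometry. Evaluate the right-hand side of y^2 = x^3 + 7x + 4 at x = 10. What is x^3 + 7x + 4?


Compute x^3 + 7x + 4 at x = 10:
x^3 = 10^3 = 1000
7*x = 7*10 = 70
Sum: 1000 + 70 + 4 = 1074

1074


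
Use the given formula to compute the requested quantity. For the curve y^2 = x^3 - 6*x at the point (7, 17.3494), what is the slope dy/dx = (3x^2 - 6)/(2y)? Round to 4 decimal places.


Using implicit differentiation of y^2 = x^3 - 6*x:
2y * dy/dx = 3x^2 - 6
dy/dx = (3x^2 - 6)/(2y)
Numerator: 3*7^2 - 6 = 141
Denominator: 2*17.3494 = 34.6988
dy/dx = 141/34.6988 = 4.0635

4.0635


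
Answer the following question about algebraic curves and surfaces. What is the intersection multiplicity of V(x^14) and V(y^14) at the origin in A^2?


The intersection multiplicity of V(x^a) and V(y^b) at the origin is:
I(O; V(x^14), V(y^14)) = dim_k(k[x,y]/(x^14, y^14))
A basis for k[x,y]/(x^14, y^14) is the set of monomials x^i * y^j
where 0 <= i < 14 and 0 <= j < 14.
The number of such monomials is 14 * 14 = 196

196


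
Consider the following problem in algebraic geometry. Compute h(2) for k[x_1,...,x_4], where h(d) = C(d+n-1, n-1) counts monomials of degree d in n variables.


The Hilbert function for the polynomial ring in 4 variables is:
h(d) = C(d+n-1, n-1)
h(2) = C(2+4-1, 4-1) = C(5, 3)
= 5! / (3! * 2!)
= 10

10


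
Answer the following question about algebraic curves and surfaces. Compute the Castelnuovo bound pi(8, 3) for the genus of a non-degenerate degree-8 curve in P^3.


Castelnuovo's bound: write d - 1 = m(r-1) + epsilon with 0 <= epsilon < r-1.
d - 1 = 8 - 1 = 7
r - 1 = 3 - 1 = 2
7 = 3*2 + 1, so m = 3, epsilon = 1
pi(d, r) = m(m-1)(r-1)/2 + m*epsilon
= 3*2*2/2 + 3*1
= 12/2 + 3
= 6 + 3 = 9

9


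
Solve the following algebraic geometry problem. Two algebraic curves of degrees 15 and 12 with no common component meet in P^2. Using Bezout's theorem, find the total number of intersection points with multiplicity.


Bezout's theorem states the intersection count equals the product of degrees.
Intersection count = 15 * 12 = 180

180


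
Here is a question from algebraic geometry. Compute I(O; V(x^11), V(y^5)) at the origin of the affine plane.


The intersection multiplicity of V(x^a) and V(y^b) at the origin is:
I(O; V(x^11), V(y^5)) = dim_k(k[x,y]/(x^11, y^5))
A basis for k[x,y]/(x^11, y^5) is the set of monomials x^i * y^j
where 0 <= i < 11 and 0 <= j < 5.
The number of such monomials is 11 * 5 = 55

55


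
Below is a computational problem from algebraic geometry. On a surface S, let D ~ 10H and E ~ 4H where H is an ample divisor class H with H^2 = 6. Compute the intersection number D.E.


Using bilinearity of the intersection pairing on a surface S:
(aH).(bH) = ab * (H.H)
We have H^2 = 6.
D.E = (10H).(4H) = 10*4*6
= 40*6
= 240

240


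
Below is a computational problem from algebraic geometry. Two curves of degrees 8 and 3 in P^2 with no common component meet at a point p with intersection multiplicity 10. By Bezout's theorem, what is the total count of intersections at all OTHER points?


By Bezout's theorem, the total intersection number is d1 * d2.
Total = 8 * 3 = 24
Intersection multiplicity at p = 10
Remaining intersections = 24 - 10 = 14

14


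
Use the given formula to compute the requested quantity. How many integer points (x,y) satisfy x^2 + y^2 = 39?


Systematically check integer values of x where x^2 <= 39.
For each valid x, check if 39 - x^2 is a perfect square.
Total integer solutions found: 0

0


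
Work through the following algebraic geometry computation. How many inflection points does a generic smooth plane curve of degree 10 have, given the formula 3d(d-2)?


For a general smooth plane curve C of degree d, the inflection points are
the intersection of C with its Hessian curve, which has degree 3(d-2).
By Bezout, the total intersection number is d * 3(d-2) = 10 * 24 = 240.
For a general curve every flex is ordinary, so each contributes
multiplicity 1 to C·Hess(C), and the number of distinct inflection
points is 3d(d-2).
Inflection points = 3*10*(10-2) = 3*10*8 = 240

240


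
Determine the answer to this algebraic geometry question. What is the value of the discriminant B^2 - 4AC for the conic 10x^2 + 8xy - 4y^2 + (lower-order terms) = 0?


The discriminant of a conic Ax^2 + Bxy + Cy^2 + ... = 0 is B^2 - 4AC.
B^2 = 8^2 = 64
4AC = 4*10*(-4) = -160
Discriminant = 64 + 160 = 224

224


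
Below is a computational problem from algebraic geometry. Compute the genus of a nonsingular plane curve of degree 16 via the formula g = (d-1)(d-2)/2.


Using the genus formula for smooth plane curves:
g = (d-1)(d-2)/2
g = (16-1)(16-2)/2
g = 15*14/2
g = 210/2 = 105

105


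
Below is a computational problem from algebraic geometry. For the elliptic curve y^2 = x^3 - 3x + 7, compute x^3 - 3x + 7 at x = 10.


Compute x^3 - 3x + 7 at x = 10:
x^3 = 10^3 = 1000
(-3)*x = (-3)*10 = -30
Sum: 1000 - 30 + 7 = 977

977


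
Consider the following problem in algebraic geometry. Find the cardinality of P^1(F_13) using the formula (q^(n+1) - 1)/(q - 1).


P^1(F_13) has (q^(n+1) - 1)/(q - 1) points.
= 13^1 + 13^0
= 13 + 1
= 14

14


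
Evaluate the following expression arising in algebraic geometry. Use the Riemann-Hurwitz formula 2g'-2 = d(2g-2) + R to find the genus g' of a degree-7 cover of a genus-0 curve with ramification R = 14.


Riemann-Hurwitz formula: 2g' - 2 = d(2g - 2) + R
Given: d = 7, g = 0, R = 14
2g' - 2 = 7*(2*0 - 2) + 14
2g' - 2 = 7*(-2) + 14
2g' - 2 = -14 + 14 = 0
2g' = 2
g' = 1

1


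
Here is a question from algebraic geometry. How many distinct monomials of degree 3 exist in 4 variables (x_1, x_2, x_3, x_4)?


The number of degree-3 monomials in 4 variables is C(d+n-1, n-1).
= C(3+4-1, 4-1) = C(6, 3)
= 20

20


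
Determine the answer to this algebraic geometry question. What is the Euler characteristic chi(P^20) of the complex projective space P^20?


The complex projective space P^20 has one cell in each even real dimension 0, 2, ..., 40.
The cohomology groups are H^{2k}(P^20) = Z for k = 0,...,20, and 0 otherwise.
Euler characteristic = sum of Betti numbers = 1 per even-dimensional cohomology group.
chi(P^20) = 20 + 1 = 21

21


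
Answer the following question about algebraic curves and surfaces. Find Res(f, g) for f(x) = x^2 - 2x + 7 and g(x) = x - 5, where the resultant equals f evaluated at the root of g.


For Res(f, x - c), we evaluate f at x = c.
f(5) = 5^2 - 2*5 + 7
= 25 - 10 + 7
= 15 + 7 = 22
Res(f, g) = 22

22


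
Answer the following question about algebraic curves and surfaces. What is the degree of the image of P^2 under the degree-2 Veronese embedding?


The Veronese variety v_2(P^2) has degree d^r.
d^r = 2^2 = 4

4


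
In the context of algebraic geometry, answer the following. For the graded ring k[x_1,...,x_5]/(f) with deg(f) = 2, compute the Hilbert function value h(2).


For R = k[x_1,...,x_n]/(f) with f homogeneous of degree e:
The Hilbert series is (1 - t^e)/(1 - t)^n.
So h(d) = C(d+n-1, n-1) - C(d-e+n-1, n-1) for d >= e.
With n=5, e=2, d=2:
C(2+5-1, 5-1) = C(6, 4) = 15
C(2-2+5-1, 5-1) = C(4, 4) = 1
h(2) = 15 - 1 = 14

14


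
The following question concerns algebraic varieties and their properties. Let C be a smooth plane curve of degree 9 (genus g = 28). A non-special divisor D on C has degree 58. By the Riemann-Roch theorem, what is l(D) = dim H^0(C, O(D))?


First, compute the genus of a smooth plane curve of degree 9:
g = (d-1)(d-2)/2 = (9-1)(9-2)/2 = 28
For a non-special divisor D (i.e., h^1(D) = 0), Riemann-Roch gives:
l(D) = deg(D) - g + 1
Since deg(D) = 58 >= 2g - 1 = 55, D is non-special.
l(D) = 58 - 28 + 1 = 31

31


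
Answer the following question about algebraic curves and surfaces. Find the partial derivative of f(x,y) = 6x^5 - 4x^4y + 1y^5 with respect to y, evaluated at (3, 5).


df/dy = (-4)*x^4 + 5*1*y^4
At (3,5): (-4)*3^4 + 5*1*5^4
= -324 + 3125
= 2801

2801


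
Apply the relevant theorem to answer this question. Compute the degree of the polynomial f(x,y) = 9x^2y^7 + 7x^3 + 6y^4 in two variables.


Examine each term for its total degree (sum of exponents).
  Term '9x^2y^7' has total degree 2+7 = 9.
  Term '7x^3' has total degree 3+0 = 3.
  Term '6y^4' has total degree 0+4 = 4.
The maximum total degree among all terms is 9.

9


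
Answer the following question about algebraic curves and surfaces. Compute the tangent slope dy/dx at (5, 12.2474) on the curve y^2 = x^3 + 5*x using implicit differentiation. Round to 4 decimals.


Using implicit differentiation of y^2 = x^3 + 5*x:
2y * dy/dx = 3x^2 + 5
dy/dx = (3x^2 + 5)/(2y)
Numerator: 3*5^2 + 5 = 80
Denominator: 2*12.2474 = 24.4948
dy/dx = 80/24.4948 = 3.2660

3.2660


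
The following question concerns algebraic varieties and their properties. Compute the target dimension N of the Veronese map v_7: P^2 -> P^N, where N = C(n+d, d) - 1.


The Veronese embedding v_d: P^n -> P^N maps each point to all
degree-d monomials in n+1 homogeneous coordinates.
N = C(n+d, d) - 1
N = C(2+7, 7) - 1
N = C(9, 7) - 1
C(9, 7) = 36
N = 36 - 1 = 35

35


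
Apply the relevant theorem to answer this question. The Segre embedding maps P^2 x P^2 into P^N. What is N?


The Segre embedding maps P^m x P^n into P^N via
all products of coordinates from each factor.
N = (m+1)(n+1) - 1
N = (2+1)(2+1) - 1
N = 3*3 - 1
N = 9 - 1 = 8

8


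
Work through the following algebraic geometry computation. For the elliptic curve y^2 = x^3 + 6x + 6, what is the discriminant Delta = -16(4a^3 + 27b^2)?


Compute each component:
4a^3 = 4*6^3 = 4*216 = 864
27b^2 = 27*6^2 = 27*36 = 972
4a^3 + 27b^2 = 864 + 972 = 1836
Delta = -16*1836 = -29376

-29376


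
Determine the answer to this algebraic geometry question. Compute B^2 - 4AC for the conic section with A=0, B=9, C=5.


The discriminant of a conic Ax^2 + Bxy + Cy^2 + ... = 0 is B^2 - 4AC.
B^2 = 9^2 = 81
4AC = 4*0*5 = 0
Discriminant = 81 + 0 = 81

81


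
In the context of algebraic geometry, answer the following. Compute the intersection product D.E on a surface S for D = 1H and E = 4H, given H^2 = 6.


Using bilinearity of the intersection pairing on a surface S:
(aH).(bH) = ab * (H.H)
We have H^2 = 6.
D.E = (1H).(4H) = 1*4*6
= 4*6
= 24

24


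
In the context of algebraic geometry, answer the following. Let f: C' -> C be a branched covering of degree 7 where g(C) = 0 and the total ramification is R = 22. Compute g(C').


Riemann-Hurwitz formula: 2g' - 2 = d(2g - 2) + R
Given: d = 7, g = 0, R = 22
2g' - 2 = 7*(2*0 - 2) + 22
2g' - 2 = 7*(-2) + 22
2g' - 2 = -14 + 22 = 8
2g' = 10
g' = 5

5


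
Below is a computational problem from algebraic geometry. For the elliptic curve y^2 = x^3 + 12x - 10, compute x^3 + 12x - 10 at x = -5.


Compute x^3 + 12x - 10 at x = -5:
x^3 = (-5)^3 = -125
12*x = 12*(-5) = -60
Sum: -125 - 60 - 10 = -195

-195


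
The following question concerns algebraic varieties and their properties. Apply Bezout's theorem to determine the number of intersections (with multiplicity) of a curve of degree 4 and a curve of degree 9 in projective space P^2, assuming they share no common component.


Bezout's theorem states the intersection count equals the product of degrees.
Intersection count = 4 * 9 = 36

36


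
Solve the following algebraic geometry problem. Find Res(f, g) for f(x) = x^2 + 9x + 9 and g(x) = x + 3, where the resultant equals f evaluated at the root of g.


For Res(f, x - c), we evaluate f at x = c.
f(-3) = (-3)^2 + 9*(-3) + 9
= 9 - 27 + 9
= -18 + 9 = -9
Res(f, g) = -9

-9


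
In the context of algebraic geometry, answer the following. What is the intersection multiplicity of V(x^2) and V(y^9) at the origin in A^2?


The intersection multiplicity of V(x^a) and V(y^b) at the origin is:
I(O; V(x^2), V(y^9)) = dim_k(k[x,y]/(x^2, y^9))
A basis for k[x,y]/(x^2, y^9) is the set of monomials x^i * y^j
where 0 <= i < 2 and 0 <= j < 9.
The number of such monomials is 2 * 9 = 18

18


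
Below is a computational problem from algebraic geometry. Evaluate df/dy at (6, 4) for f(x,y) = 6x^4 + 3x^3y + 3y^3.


df/dy = 3*x^3 + 3*3*y^2
At (6,4): 3*6^3 + 3*3*4^2
= 648 + 144
= 792

792


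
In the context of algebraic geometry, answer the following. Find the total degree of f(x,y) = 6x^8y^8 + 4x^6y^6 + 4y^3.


Examine each term for its total degree (sum of exponents).
  Term '6x^8y^8' has total degree 8+8 = 16.
  Term '4x^6y^6' has total degree 6+6 = 12.
  Term '4y^3' has total degree 0+3 = 3.
The maximum total degree among all terms is 16.

16


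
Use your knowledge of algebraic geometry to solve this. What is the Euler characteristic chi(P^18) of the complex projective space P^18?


The complex projective space P^18 has one cell in each even real dimension 0, 2, ..., 36.
The cohomology groups are H^{2k}(P^18) = Z for k = 0,...,18, and 0 otherwise.
Euler characteristic = sum of Betti numbers = 1 per even-dimensional cohomology group.
chi(P^18) = 18 + 1 = 19

19


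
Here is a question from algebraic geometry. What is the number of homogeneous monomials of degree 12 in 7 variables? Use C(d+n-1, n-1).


The number of degree-12 monomials in 7 variables is C(d+n-1, n-1).
= C(12+7-1, 7-1) = C(18, 6)
= 18564

18564


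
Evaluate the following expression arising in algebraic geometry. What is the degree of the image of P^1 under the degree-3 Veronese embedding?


The Veronese variety v_3(P^1) has degree d^r.
d^r = 3^1 = 3

3


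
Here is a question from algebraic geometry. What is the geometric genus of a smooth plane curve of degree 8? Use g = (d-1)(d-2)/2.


Using the genus formula for smooth plane curves:
g = (d-1)(d-2)/2
g = (8-1)(8-2)/2
g = 7*6/2
g = 42/2 = 21

21


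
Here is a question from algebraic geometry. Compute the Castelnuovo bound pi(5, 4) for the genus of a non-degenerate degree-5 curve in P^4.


Castelnuovo's bound: write d - 1 = m(r-1) + epsilon with 0 <= epsilon < r-1.
d - 1 = 5 - 1 = 4
r - 1 = 4 - 1 = 3
4 = 1*3 + 1, so m = 1, epsilon = 1
pi(d, r) = m(m-1)(r-1)/2 + m*epsilon
= 1*0*3/2 + 1*1
= 0/2 + 1
= 0 + 1 = 1

1


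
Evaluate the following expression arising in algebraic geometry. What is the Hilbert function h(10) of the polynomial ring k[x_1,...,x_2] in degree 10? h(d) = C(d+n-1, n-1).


The Hilbert function for the polynomial ring in 2 variables is:
h(d) = C(d+n-1, n-1)
h(10) = C(10+2-1, 2-1) = C(11, 1)
= 11! / (1! * 10!)
= 11

11


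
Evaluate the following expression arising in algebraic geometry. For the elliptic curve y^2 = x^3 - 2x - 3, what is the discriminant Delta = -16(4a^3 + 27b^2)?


Compute each component:
4a^3 = 4*(-2)^3 = 4*(-8) = -32
27b^2 = 27*(-3)^2 = 27*9 = 243
4a^3 + 27b^2 = -32 + 243 = 211
Delta = -16*211 = -3376

-3376


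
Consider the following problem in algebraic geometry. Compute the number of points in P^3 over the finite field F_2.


P^3(F_2) has (q^(n+1) - 1)/(q - 1) points.
= 2^3 + 2^2 + 2^1 + 2^0
= 8 + 4 + 2 + 1
= 15

15


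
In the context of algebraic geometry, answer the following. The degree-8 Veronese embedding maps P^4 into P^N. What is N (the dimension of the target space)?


The Veronese embedding v_d: P^n -> P^N maps each point to all
degree-d monomials in n+1 homogeneous coordinates.
N = C(n+d, d) - 1
N = C(4+8, 8) - 1
N = C(12, 8) - 1
C(12, 8) = 495
N = 495 - 1 = 494

494


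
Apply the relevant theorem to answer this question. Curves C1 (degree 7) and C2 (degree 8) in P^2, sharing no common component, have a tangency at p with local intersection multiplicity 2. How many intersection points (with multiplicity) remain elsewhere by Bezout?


By Bezout's theorem, the total intersection number is d1 * d2.
Total = 7 * 8 = 56
Intersection multiplicity at p = 2
Remaining intersections = 56 - 2 = 54

54


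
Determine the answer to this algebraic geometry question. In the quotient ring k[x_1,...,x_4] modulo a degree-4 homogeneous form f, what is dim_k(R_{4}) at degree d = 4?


For R = k[x_1,...,x_n]/(f) with f homogeneous of degree e:
The Hilbert series is (1 - t^e)/(1 - t)^n.
So h(d) = C(d+n-1, n-1) - C(d-e+n-1, n-1) for d >= e.
With n=4, e=4, d=4:
C(4+4-1, 4-1) = C(7, 3) = 35
C(4-4+4-1, 4-1) = C(3, 3) = 1
h(4) = 35 - 1 = 34

34


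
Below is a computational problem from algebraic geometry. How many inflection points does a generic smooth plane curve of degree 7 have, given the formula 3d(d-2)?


For a general smooth plane curve C of degree d, the inflection points are
the intersection of C with its Hessian curve, which has degree 3(d-2).
By Bezout, the total intersection number is d * 3(d-2) = 7 * 15 = 105.
For a general curve every flex is ordinary, so each contributes
multiplicity 1 to C·Hess(C), and the number of distinct inflection
points is 3d(d-2).
Inflection points = 3*7*(7-2) = 3*7*5 = 105

105


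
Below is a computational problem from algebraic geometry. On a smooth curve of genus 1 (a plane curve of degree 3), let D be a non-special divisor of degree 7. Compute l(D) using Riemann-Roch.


First, compute the genus of a smooth plane curve of degree 3:
g = (d-1)(d-2)/2 = (3-1)(3-2)/2 = 1
For a non-special divisor D (i.e., h^1(D) = 0), Riemann-Roch gives:
l(D) = deg(D) - g + 1
Since deg(D) = 7 >= 2g - 1 = 1, D is non-special.
l(D) = 7 - 1 + 1 = 7

7


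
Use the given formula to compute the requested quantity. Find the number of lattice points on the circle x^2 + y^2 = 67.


Systematically check integer values of x where x^2 <= 67.
For each valid x, check if 67 - x^2 is a perfect square.
Total integer solutions found: 0

0


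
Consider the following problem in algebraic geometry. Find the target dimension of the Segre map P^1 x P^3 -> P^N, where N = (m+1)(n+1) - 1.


The Segre embedding maps P^m x P^n into P^N via
all products of coordinates from each factor.
N = (m+1)(n+1) - 1
N = (1+1)(3+1) - 1
N = 2*4 - 1
N = 8 - 1 = 7

7


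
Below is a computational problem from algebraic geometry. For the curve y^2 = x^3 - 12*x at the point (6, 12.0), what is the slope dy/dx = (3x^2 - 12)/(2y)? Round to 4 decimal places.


Using implicit differentiation of y^2 = x^3 - 12*x:
2y * dy/dx = 3x^2 - 12
dy/dx = (3x^2 - 12)/(2y)
Numerator: 3*6^2 - 12 = 96
Denominator: 2*12.0 = 24.0
dy/dx = 96/24.0 = 4.0000

4.0000


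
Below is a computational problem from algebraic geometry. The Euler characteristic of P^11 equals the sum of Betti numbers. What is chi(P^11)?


The complex projective space P^11 has one cell in each even real dimension 0, 2, ..., 22.
The cohomology groups are H^{2k}(P^11) = Z for k = 0,...,11, and 0 otherwise.
Euler characteristic = sum of Betti numbers = 1 per even-dimensional cohomology group.
chi(P^11) = 11 + 1 = 12

12


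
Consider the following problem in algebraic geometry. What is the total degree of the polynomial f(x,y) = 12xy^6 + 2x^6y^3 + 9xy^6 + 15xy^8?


Examine each term for its total degree (sum of exponents).
  Term '12xy^6' has total degree 1+6 = 7.
  Term '2x^6y^3' has total degree 6+3 = 9.
  Term '9xy^6' has total degree 1+6 = 7.
  Term '15xy^8' has total degree 1+8 = 9.
The maximum total degree among all terms is 9.

9


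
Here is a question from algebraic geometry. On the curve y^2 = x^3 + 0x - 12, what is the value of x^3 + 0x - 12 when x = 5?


Compute x^3 + 0x - 12 at x = 5:
x^3 = 5^3 = 125
0*x = 0*5 = 0
Sum: 125 + 0 - 12 = 113

113


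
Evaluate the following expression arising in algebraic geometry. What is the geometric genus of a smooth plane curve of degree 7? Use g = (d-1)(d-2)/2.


Using the genus formula for smooth plane curves:
g = (d-1)(d-2)/2
g = (7-1)(7-2)/2
g = 6*5/2
g = 30/2 = 15

15


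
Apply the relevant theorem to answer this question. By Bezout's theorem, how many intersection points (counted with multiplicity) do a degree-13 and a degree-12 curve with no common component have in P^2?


Bezout's theorem states the intersection count equals the product of degrees.
Intersection count = 13 * 12 = 156

156


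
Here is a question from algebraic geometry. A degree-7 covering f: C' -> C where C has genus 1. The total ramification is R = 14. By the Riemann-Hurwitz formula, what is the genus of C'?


Riemann-Hurwitz formula: 2g' - 2 = d(2g - 2) + R
Given: d = 7, g = 1, R = 14
2g' - 2 = 7*(2*1 - 2) + 14
2g' - 2 = 7*0 + 14
2g' - 2 = 0 + 14 = 14
2g' = 16
g' = 8

8


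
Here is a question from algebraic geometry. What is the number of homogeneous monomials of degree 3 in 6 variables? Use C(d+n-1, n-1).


The number of degree-3 monomials in 6 variables is C(d+n-1, n-1).
= C(3+6-1, 6-1) = C(8, 5)
= 56

56


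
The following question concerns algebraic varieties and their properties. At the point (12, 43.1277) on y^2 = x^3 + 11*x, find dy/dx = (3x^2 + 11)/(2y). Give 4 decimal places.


Using implicit differentiation of y^2 = x^3 + 11*x:
2y * dy/dx = 3x^2 + 11
dy/dx = (3x^2 + 11)/(2y)
Numerator: 3*12^2 + 11 = 443
Denominator: 2*43.1277 = 86.2554
dy/dx = 443/86.2554 = 5.1359

5.1359


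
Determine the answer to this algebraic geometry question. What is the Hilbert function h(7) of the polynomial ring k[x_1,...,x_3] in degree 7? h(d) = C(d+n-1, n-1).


The Hilbert function for the polynomial ring in 3 variables is:
h(d) = C(d+n-1, n-1)
h(7) = C(7+3-1, 3-1) = C(9, 2)
= 9! / (2! * 7!)
= 36

36


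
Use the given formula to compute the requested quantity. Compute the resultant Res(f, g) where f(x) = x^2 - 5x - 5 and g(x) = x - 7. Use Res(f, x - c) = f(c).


For Res(f, x - c), we evaluate f at x = c.
f(7) = 7^2 - 5*7 - 5
= 49 - 35 - 5
= 14 - 5 = 9
Res(f, g) = 9

9


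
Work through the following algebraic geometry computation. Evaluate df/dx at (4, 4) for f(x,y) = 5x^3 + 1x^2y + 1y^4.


df/dx = 3*5*x^2 + 2*1*x^1*y
At (4,4): 3*5*4^2 + 2*1*4^1*4
= 240 + 32
= 272

272


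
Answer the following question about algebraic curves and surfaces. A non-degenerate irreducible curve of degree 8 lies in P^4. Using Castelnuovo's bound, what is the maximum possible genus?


Castelnuovo's bound: write d - 1 = m(r-1) + epsilon with 0 <= epsilon < r-1.
d - 1 = 8 - 1 = 7
r - 1 = 4 - 1 = 3
7 = 2*3 + 1, so m = 2, epsilon = 1
pi(d, r) = m(m-1)(r-1)/2 + m*epsilon
= 2*1*3/2 + 2*1
= 6/2 + 2
= 3 + 2 = 5

5


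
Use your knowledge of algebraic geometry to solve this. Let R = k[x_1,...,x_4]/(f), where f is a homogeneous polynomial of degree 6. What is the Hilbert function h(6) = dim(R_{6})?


For R = k[x_1,...,x_n]/(f) with f homogeneous of degree e:
The Hilbert series is (1 - t^e)/(1 - t)^n.
So h(d) = C(d+n-1, n-1) - C(d-e+n-1, n-1) for d >= e.
With n=4, e=6, d=6:
C(6+4-1, 4-1) = C(9, 3) = 84
C(6-6+4-1, 4-1) = C(3, 3) = 1
h(6) = 84 - 1 = 83

83


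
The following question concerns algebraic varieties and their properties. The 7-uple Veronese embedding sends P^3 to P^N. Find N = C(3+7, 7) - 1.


The Veronese embedding v_d: P^n -> P^N maps each point to all
degree-d monomials in n+1 homogeneous coordinates.
N = C(n+d, d) - 1
N = C(3+7, 7) - 1
N = C(10, 7) - 1
C(10, 7) = 120
N = 120 - 1 = 119

119


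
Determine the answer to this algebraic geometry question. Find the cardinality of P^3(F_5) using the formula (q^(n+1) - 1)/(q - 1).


P^3(F_5) has (q^(n+1) - 1)/(q - 1) points.
= 5^3 + 5^2 + 5^1 + 5^0
= 125 + 25 + 5 + 1
= 156

156


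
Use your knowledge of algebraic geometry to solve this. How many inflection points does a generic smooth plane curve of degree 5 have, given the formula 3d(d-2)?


For a general smooth plane curve C of degree d, the inflection points are
the intersection of C with its Hessian curve, which has degree 3(d-2).
By Bezout, the total intersection number is d * 3(d-2) = 5 * 9 = 45.
For a general curve every flex is ordinary, so each contributes
multiplicity 1 to C·Hess(C), and the number of distinct inflection
points is 3d(d-2).
Inflection points = 3*5*(5-2) = 3*5*3 = 45

45
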